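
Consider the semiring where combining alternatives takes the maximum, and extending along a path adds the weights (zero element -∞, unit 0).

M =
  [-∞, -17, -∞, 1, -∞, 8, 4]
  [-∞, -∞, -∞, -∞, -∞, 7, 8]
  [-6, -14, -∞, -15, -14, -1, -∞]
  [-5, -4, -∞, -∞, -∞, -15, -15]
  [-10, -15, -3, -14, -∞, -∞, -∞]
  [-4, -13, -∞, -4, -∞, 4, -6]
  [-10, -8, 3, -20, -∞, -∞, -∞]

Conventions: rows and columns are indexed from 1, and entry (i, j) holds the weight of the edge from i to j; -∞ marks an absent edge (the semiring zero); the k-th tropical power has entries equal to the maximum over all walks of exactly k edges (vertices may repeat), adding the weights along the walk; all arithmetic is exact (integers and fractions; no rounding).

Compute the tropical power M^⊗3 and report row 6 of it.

M^⊗2:
  [4, -3, 7, 4, -∞, 12, 2]
  [3, 0, 11, 3, -∞, 11, 1]
  [-5, -14, -17, -5, -∞, 3, -2]
  [-19, -22, -12, -4, -∞, 3, 4]
  [-9, -17, -∞, -9, -17, -2, -6]
  [0, -8, -3, 0, -∞, 8, 0]
  [-3, -11, -∞, -9, -11, 2, 0]
M^⊗3:
  [8, 0, 5, 8, -7, 16, 8]
  [7, -1, 4, 7, -3, 15, 8]
  [-1, -9, 1, -1, -31, 7, -1]
  [-1, -4, 7, -1, -26, 7, -3]
  [-6, -13, -3, -6, -∞, 2, -5]
  [4, -4, 3, 4, -17, 12, 4]
  [-2, -8, 3, -2, -∞, 6, 1]
Answer: row 6 of M^⊗3 = [4, -4, 3, 4, -17, 12, 4]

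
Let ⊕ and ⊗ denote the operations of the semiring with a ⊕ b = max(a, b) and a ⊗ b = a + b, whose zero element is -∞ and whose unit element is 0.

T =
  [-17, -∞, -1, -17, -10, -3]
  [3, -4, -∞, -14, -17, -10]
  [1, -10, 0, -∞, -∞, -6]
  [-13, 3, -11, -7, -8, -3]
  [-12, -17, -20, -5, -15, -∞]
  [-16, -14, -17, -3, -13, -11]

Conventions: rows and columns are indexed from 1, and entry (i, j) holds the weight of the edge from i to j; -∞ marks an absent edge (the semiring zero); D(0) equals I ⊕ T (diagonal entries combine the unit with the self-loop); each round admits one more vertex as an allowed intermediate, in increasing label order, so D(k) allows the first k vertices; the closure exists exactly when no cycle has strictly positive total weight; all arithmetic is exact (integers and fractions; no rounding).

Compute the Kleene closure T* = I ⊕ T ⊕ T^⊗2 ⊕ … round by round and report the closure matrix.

D(0):
  [0, -∞, -1, -17, -10, -3]
  [3, 0, -∞, -14, -17, -10]
  [1, -10, 0, -∞, -∞, -6]
  [-13, 3, -11, 0, -8, -3]
  [-12, -17, -20, -5, 0, -∞]
  [-16, -14, -17, -3, -13, 0]
D(1):
  [0, -∞, -1, -17, -10, -3]
  [3, 0, 2, -14, -7, 0]
  [1, -10, 0, -16, -9, -2]
  [-13, 3, -11, 0, -8, -3]
  [-12, -17, -13, -5, 0, -15]
  [-16, -14, -17, -3, -13, 0]
D(2):
  [0, -∞, -1, -17, -10, -3]
  [3, 0, 2, -14, -7, 0]
  [1, -10, 0, -16, -9, -2]
  [6, 3, 5, 0, -4, 3]
  [-12, -17, -13, -5, 0, -15]
  [-11, -14, -12, -3, -13, 0]
D(3):
  [0, -11, -1, -17, -10, -3]
  [3, 0, 2, -14, -7, 0]
  [1, -10, 0, -16, -9, -2]
  [6, 3, 5, 0, -4, 3]
  [-12, -17, -13, -5, 0, -15]
  [-11, -14, -12, -3, -13, 0]
D(4):
  [0, -11, -1, -17, -10, -3]
  [3, 0, 2, -14, -7, 0]
  [1, -10, 0, -16, -9, -2]
  [6, 3, 5, 0, -4, 3]
  [1, -2, 0, -5, 0, -2]
  [3, 0, 2, -3, -7, 0]
D(5):
  [0, -11, -1, -15, -10, -3]
  [3, 0, 2, -12, -7, 0]
  [1, -10, 0, -14, -9, -2]
  [6, 3, 5, 0, -4, 3]
  [1, -2, 0, -5, 0, -2]
  [3, 0, 2, -3, -7, 0]
D(6):
  [0, -3, -1, -6, -10, -3]
  [3, 0, 2, -3, -7, 0]
  [1, -2, 0, -5, -9, -2]
  [6, 3, 5, 0, -4, 3]
  [1, -2, 0, -5, 0, -2]
  [3, 0, 2, -3, -7, 0]
Answer: T* = [[0, -3, -1, -6, -10, -3], [3, 0, 2, -3, -7, 0], [1, -2, 0, -5, -9, -2], [6, 3, 5, 0, -4, 3], [1, -2, 0, -5, 0, -2], [3, 0, 2, -3, -7, 0]]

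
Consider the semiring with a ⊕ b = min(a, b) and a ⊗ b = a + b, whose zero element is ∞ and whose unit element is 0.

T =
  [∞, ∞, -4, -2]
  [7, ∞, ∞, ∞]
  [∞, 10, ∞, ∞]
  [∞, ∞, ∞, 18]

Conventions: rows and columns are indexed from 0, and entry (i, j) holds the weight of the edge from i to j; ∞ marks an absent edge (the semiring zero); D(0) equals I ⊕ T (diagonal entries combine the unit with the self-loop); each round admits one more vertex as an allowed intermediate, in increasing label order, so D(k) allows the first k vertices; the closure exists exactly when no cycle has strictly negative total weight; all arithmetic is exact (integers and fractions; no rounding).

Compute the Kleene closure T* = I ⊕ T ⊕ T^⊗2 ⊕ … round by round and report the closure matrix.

D(0):
  [0, ∞, -4, -2]
  [7, 0, ∞, ∞]
  [∞, 10, 0, ∞]
  [∞, ∞, ∞, 0]
D(1):
  [0, ∞, -4, -2]
  [7, 0, 3, 5]
  [∞, 10, 0, ∞]
  [∞, ∞, ∞, 0]
D(2):
  [0, ∞, -4, -2]
  [7, 0, 3, 5]
  [17, 10, 0, 15]
  [∞, ∞, ∞, 0]
D(3):
  [0, 6, -4, -2]
  [7, 0, 3, 5]
  [17, 10, 0, 15]
  [∞, ∞, ∞, 0]
D(4):
  [0, 6, -4, -2]
  [7, 0, 3, 5]
  [17, 10, 0, 15]
  [∞, ∞, ∞, 0]
Answer: T* = [[0, 6, -4, -2], [7, 0, 3, 5], [17, 10, 0, 15], [∞, ∞, ∞, 0]]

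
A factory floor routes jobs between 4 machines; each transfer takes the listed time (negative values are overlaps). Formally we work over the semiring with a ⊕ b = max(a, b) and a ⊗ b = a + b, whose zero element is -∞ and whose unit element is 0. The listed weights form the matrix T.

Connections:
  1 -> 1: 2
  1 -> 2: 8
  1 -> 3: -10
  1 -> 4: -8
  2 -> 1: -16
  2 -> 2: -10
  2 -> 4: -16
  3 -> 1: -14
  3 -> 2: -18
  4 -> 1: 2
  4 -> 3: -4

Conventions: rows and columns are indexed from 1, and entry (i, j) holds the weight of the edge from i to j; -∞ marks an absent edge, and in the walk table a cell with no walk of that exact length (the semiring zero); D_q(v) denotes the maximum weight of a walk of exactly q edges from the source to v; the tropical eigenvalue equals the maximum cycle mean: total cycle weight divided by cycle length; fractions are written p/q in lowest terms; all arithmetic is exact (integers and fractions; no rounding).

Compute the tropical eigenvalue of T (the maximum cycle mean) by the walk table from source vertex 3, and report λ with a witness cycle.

q=0: [-∞, -∞, 0, -∞]
q=1: [-14, -18, -∞, -∞]
q=2: [-12, -6, -24, -22]
q=3: [-10, -4, -22, -20]
q=4: [-8, -2, -20, -18]
Optimal cycle mean attained by: cycle 1->1, total 2, length 1.
Answer: λ = 2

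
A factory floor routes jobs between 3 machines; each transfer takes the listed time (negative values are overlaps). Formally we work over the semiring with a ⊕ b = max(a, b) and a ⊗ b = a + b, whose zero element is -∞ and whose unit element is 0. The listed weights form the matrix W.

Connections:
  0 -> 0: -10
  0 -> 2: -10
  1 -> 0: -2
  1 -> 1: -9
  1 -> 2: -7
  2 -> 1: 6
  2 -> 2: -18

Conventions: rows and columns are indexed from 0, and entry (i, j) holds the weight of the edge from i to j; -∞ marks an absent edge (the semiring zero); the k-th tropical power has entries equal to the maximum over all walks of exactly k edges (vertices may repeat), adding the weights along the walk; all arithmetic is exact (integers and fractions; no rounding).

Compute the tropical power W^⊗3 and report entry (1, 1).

W^⊗2:
  [-20, -4, -20]
  [-11, -1, -12]
  [4, -3, -1]
W^⊗3:
  [-6, -13, -11]
  [-3, -6, -8]
  [-5, 5, -6]
Key observation: the optimum is the walk 1->0->2->1, with weight (-2) + (-10) + 6 = -6.
Optimal value attained by: walk 1->0->2->1.
Answer: (W^⊗3)[1][1] = -6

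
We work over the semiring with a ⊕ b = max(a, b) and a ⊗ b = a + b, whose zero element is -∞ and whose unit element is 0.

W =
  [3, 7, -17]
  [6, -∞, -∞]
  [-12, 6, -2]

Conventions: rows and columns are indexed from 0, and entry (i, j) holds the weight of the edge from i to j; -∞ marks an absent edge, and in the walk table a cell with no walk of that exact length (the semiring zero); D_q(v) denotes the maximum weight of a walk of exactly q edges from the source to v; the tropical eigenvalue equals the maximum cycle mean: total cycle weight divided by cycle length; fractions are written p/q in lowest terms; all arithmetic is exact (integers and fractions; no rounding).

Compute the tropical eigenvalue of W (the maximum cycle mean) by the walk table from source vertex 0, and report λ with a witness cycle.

q=0: [0, -∞, -∞]
q=1: [3, 7, -17]
q=2: [13, 10, -14]
q=3: [16, 20, -4]
Optimal cycle mean attained by: cycle 0->1->0, total 7 + 6, length 2.
Answer: λ = 13/2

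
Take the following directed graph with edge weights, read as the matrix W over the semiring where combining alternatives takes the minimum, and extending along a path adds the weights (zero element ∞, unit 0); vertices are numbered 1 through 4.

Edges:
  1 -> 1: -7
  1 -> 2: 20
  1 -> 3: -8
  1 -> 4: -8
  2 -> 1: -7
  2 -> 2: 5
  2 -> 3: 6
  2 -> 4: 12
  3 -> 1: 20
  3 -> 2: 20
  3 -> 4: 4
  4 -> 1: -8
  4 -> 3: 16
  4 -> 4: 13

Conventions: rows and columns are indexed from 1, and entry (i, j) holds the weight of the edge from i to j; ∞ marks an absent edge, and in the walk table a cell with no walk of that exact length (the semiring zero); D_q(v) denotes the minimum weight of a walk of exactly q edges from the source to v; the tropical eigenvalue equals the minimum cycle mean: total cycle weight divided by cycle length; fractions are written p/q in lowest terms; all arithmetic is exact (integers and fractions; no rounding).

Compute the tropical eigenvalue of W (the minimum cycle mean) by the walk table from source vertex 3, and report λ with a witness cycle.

q=0: [∞, ∞, 0, ∞]
q=1: [20, 20, ∞, 4]
q=2: [-4, 25, 12, 12]
q=3: [-11, 16, -12, -12]
q=4: [-20, 8, -19, -19]
Optimal cycle mean attained by: cycle 1->4->1, total (-8) + (-8), length 2.
Answer: λ = -8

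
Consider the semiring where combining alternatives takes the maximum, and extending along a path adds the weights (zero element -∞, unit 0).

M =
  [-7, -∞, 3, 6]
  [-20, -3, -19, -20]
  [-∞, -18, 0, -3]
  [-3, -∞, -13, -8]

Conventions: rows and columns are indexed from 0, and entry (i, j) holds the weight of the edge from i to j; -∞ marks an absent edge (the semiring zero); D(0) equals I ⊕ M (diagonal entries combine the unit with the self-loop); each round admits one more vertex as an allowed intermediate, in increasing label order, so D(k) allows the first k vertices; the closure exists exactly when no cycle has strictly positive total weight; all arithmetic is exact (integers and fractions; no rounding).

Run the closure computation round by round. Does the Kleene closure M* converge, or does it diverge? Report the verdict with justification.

D(0):
  [0, -∞, 3, 6]
  [-20, 0, -19, -20]
  [-∞, -18, 0, -3]
  [-3, -∞, -13, 0]
Detection: at round 1, diagonal entry (3, 3) turns strictly positive.
Key observation: the cycle 3->0->3 has total weight (-3) + 6, which is strictly positive.
Answer: DIVERGES — positive cycle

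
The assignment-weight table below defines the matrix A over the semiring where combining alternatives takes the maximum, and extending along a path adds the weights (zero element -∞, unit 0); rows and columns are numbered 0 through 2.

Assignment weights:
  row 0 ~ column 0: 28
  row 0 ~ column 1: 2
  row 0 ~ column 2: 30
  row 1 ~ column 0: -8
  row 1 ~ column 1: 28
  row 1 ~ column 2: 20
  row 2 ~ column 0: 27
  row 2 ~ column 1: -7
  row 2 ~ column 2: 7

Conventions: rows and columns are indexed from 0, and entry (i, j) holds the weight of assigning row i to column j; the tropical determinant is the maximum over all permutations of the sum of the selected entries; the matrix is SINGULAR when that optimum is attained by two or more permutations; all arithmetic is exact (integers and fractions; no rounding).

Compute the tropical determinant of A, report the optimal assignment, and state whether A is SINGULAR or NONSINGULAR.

σ = (0, 1, 2): 28 + 28 + 7 = 63
σ = (0, 2, 1): 28 + 20 + (-7) = 41
σ = (1, 0, 2): 2 + (-8) + 7 = 1
σ = (1, 2, 0): 2 + 20 + 27 = 49
σ = (2, 0, 1): 30 + (-8) + (-7) = 15
σ = (2, 1, 0): 30 + 28 + 27 = 85
Optimal value attained by: σ = (2, 1, 0).
Answer: det⊕(A) = 85; verdict: NONSINGULAR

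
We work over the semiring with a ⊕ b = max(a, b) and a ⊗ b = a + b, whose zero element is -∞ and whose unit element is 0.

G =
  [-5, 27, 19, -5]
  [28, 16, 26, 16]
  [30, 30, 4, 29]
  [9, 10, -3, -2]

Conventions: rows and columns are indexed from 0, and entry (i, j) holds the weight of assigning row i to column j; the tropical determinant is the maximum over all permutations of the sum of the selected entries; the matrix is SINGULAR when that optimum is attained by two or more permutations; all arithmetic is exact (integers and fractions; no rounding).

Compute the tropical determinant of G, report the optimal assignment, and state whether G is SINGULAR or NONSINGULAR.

σ = (0, 1, 2, 3): (-5) + 16 + 4 + (-2) = 13
σ = (0, 1, 3, 2): (-5) + 16 + 29 + (-3) = 37
σ = (0, 2, 1, 3): (-5) + 26 + 30 + (-2) = 49
σ = (0, 2, 3, 1): (-5) + 26 + 29 + 10 = 60
σ = (0, 3, 1, 2): (-5) + 16 + 30 + (-3) = 38
σ = (0, 3, 2, 1): (-5) + 16 + 4 + 10 = 25
σ = (1, 0, 2, 3): 27 + 28 + 4 + (-2) = 57
σ = (1, 0, 3, 2): 27 + 28 + 29 + (-3) = 81
σ = (1, 2, 0, 3): 27 + 26 + 30 + (-2) = 81
σ = (1, 2, 3, 0): 27 + 26 + 29 + 9 = 91
σ = (1, 3, 0, 2): 27 + 16 + 30 + (-3) = 70
σ = (1, 3, 2, 0): 27 + 16 + 4 + 9 = 56
σ = (2, 0, 1, 3): 19 + 28 + 30 + (-2) = 75
σ = (2, 0, 3, 1): 19 + 28 + 29 + 10 = 86
σ = (2, 1, 0, 3): 19 + 16 + 30 + (-2) = 63
σ = (2, 1, 3, 0): 19 + 16 + 29 + 9 = 73
σ = (2, 3, 0, 1): 19 + 16 + 30 + 10 = 75
σ = (2, 3, 1, 0): 19 + 16 + 30 + 9 = 74
σ = (3, 0, 1, 2): (-5) + 28 + 30 + (-3) = 50
σ = (3, 0, 2, 1): (-5) + 28 + 4 + 10 = 37
σ = (3, 1, 0, 2): (-5) + 16 + 30 + (-3) = 38
σ = (3, 1, 2, 0): (-5) + 16 + 4 + 9 = 24
σ = (3, 2, 0, 1): (-5) + 26 + 30 + 10 = 61
σ = (3, 2, 1, 0): (-5) + 26 + 30 + 9 = 60
Optimal value attained by: σ = (1, 2, 3, 0).
Answer: det⊕(G) = 91; verdict: NONSINGULAR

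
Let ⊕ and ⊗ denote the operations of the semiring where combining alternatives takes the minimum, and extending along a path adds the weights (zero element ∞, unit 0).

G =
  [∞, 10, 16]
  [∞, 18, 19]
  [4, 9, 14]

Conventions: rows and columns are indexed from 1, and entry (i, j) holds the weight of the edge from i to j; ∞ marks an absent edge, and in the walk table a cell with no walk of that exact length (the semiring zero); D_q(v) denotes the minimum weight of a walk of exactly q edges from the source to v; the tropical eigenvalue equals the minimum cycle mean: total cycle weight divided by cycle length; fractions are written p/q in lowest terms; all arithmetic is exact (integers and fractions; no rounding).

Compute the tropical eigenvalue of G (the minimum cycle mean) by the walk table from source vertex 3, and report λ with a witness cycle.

q=0: [∞, ∞, 0]
q=1: [4, 9, 14]
q=2: [18, 14, 20]
q=3: [24, 28, 33]
Optimal cycle mean attained by: cycle 1->3->1, total 16 + 4, length 2.
Answer: λ = 10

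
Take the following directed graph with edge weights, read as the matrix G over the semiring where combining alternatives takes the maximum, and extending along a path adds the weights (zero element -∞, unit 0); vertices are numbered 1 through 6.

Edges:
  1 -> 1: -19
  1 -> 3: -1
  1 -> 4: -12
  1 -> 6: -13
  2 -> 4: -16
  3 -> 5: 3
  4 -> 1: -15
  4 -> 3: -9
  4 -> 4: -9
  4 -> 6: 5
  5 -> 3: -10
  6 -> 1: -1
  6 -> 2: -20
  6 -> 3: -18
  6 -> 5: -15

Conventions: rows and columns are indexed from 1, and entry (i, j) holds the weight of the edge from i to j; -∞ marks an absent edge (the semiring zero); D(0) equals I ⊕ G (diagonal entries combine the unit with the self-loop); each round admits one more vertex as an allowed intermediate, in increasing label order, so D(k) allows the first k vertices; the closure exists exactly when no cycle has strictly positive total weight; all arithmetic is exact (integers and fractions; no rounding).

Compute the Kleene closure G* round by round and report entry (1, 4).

D(0):
  [0, -∞, -1, -12, -∞, -13]
  [-∞, 0, -∞, -16, -∞, -∞]
  [-∞, -∞, 0, -∞, 3, -∞]
  [-15, -∞, -9, 0, -∞, 5]
  [-∞, -∞, -10, -∞, 0, -∞]
  [-1, -20, -18, -∞, -15, 0]
D(1):
  [0, -∞, -1, -12, -∞, -13]
  [-∞, 0, -∞, -16, -∞, -∞]
  [-∞, -∞, 0, -∞, 3, -∞]
  [-15, -∞, -9, 0, -∞, 5]
  [-∞, -∞, -10, -∞, 0, -∞]
  [-1, -20, -2, -13, -15, 0]
D(2):
  [0, -∞, -1, -12, -∞, -13]
  [-∞, 0, -∞, -16, -∞, -∞]
  [-∞, -∞, 0, -∞, 3, -∞]
  [-15, -∞, -9, 0, -∞, 5]
  [-∞, -∞, -10, -∞, 0, -∞]
  [-1, -20, -2, -13, -15, 0]
D(3):
  [0, -∞, -1, -12, 2, -13]
  [-∞, 0, -∞, -16, -∞, -∞]
  [-∞, -∞, 0, -∞, 3, -∞]
  [-15, -∞, -9, 0, -6, 5]
  [-∞, -∞, -10, -∞, 0, -∞]
  [-1, -20, -2, -13, 1, 0]
D(4):
  [0, -∞, -1, -12, 2, -7]
  [-31, 0, -25, -16, -22, -11]
  [-∞, -∞, 0, -∞, 3, -∞]
  [-15, -∞, -9, 0, -6, 5]
  [-∞, -∞, -10, -∞, 0, -∞]
  [-1, -20, -2, -13, 1, 0]
D(5):
  [0, -∞, -1, -12, 2, -7]
  [-31, 0, -25, -16, -22, -11]
  [-∞, -∞, 0, -∞, 3, -∞]
  [-15, -∞, -9, 0, -6, 5]
  [-∞, -∞, -10, -∞, 0, -∞]
  [-1, -20, -2, -13, 1, 0]
D(6):
  [0, -27, -1, -12, 2, -7]
  [-12, 0, -13, -16, -10, -11]
  [-∞, -∞, 0, -∞, 3, -∞]
  [4, -15, 3, 0, 6, 5]
  [-∞, -∞, -10, -∞, 0, -∞]
  [-1, -20, -2, -13, 1, 0]
Answer: G*[1][4] = -12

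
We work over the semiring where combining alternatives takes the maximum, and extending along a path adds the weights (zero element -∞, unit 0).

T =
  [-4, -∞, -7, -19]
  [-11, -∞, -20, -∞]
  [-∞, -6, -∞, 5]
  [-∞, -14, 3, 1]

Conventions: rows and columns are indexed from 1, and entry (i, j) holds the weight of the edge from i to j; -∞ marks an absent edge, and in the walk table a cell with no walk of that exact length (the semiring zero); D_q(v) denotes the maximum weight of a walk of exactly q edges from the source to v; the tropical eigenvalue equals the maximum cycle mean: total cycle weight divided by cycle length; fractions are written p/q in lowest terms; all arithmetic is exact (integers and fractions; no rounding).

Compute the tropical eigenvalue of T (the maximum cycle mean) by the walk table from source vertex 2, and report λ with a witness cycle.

q=0: [-∞, 0, -∞, -∞]
q=1: [-11, -∞, -20, -∞]
q=2: [-15, -26, -18, -15]
q=3: [-19, -24, -12, -13]
q=4: [-23, -18, -10, -7]
Optimal cycle mean attained by: cycle 3->4->3, total 5 + 3, length 2.
Answer: λ = 4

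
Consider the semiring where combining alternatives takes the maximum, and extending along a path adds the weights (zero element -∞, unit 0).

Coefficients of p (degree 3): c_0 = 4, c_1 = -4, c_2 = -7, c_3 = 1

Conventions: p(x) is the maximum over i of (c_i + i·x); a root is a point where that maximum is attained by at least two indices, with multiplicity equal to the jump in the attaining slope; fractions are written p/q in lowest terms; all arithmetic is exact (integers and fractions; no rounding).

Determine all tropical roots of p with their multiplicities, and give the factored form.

hull edge (i=0, c=4) to (i=3, c=1): slope -1, span 3
Factored form: p(x) = 1 ⊗ (x ⊕ 1) ⊗ (x ⊕ 1) ⊗ (x ⊕ 1)
Answer: roots = 1 (mult 3)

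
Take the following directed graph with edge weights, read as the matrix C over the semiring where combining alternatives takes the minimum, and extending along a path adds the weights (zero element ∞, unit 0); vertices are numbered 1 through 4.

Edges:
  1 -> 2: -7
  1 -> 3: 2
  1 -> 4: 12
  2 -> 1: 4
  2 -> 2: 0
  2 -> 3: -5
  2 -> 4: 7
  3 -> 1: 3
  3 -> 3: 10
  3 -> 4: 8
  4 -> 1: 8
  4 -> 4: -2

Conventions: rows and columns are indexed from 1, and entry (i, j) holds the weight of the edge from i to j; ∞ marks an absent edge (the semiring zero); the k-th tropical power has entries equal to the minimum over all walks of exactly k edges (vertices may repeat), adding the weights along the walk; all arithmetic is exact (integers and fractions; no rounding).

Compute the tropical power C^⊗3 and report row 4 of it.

C^⊗2:
  [-3, -7, -12, 0]
  [-2, -3, -5, 3]
  [13, -4, 5, 6]
  [6, 1, 10, -4]
C^⊗3:
  [-9, -10, -12, -4]
  [-2, -9, -8, 1]
  [0, -4, -9, 3]
  [4, -1, -4, -6]
Answer: row 4 of C^⊗3 = [4, -1, -4, -6]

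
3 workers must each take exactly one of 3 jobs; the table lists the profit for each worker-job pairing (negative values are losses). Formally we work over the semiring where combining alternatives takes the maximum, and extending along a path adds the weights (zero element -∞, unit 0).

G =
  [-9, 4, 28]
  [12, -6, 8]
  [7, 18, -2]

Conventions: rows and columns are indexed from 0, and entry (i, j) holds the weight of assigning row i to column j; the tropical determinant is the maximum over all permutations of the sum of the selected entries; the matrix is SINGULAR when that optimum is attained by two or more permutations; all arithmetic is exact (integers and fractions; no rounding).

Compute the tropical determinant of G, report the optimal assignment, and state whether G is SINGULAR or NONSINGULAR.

σ = (0, 1, 2): (-9) + (-6) + (-2) = -17
σ = (0, 2, 1): (-9) + 8 + 18 = 17
σ = (1, 0, 2): 4 + 12 + (-2) = 14
σ = (1, 2, 0): 4 + 8 + 7 = 19
σ = (2, 0, 1): 28 + 12 + 18 = 58
σ = (2, 1, 0): 28 + (-6) + 7 = 29
Optimal value attained by: σ = (2, 0, 1).
Answer: det⊕(G) = 58; verdict: NONSINGULAR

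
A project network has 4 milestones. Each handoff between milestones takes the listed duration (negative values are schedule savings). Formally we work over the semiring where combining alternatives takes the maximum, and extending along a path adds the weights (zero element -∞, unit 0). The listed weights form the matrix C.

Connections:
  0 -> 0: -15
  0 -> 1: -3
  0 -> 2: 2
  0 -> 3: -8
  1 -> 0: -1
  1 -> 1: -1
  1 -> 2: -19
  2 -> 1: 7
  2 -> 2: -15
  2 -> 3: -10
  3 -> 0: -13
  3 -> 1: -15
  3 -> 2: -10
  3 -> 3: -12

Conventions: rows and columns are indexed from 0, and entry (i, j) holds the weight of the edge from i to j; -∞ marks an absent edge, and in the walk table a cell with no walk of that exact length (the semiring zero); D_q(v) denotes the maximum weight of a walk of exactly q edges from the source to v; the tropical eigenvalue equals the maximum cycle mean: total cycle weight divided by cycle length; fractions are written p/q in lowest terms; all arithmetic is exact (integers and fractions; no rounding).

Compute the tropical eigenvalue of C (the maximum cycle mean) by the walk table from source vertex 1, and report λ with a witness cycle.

q=0: [-∞, 0, -∞, -∞]
q=1: [-1, -1, -19, -∞]
q=2: [-2, -2, 1, -9]
q=3: [-3, 8, 0, -9]
q=4: [7, 7, -1, -10]
Optimal cycle mean attained by: cycle 0->2->1->0, total 2 + 7 + (-1), length 3.
Answer: λ = 8/3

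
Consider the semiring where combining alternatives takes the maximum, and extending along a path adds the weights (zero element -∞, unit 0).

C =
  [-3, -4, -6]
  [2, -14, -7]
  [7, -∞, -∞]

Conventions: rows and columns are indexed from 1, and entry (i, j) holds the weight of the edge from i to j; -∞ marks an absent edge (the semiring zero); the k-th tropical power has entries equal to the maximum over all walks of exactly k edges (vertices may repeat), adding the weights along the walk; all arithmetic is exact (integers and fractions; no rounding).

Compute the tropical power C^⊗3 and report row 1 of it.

C^⊗2:
  [1, -7, -9]
  [0, -2, -4]
  [4, 3, 1]
C^⊗3:
  [-2, -3, -5]
  [3, -4, -6]
  [8, 0, -2]
Answer: row 1 of C^⊗3 = [-2, -3, -5]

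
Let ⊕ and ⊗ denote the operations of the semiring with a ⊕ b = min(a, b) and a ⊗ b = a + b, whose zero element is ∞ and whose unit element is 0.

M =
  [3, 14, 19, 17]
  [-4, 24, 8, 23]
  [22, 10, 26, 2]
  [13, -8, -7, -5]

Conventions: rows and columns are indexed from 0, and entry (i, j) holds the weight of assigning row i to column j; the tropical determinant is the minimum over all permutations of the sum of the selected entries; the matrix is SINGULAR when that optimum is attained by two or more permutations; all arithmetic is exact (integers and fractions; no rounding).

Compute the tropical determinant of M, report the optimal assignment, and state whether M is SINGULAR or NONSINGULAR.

σ = (0, 1, 2, 3): 3 + 24 + 26 + (-5) = 48
σ = (0, 1, 3, 2): 3 + 24 + 2 + (-7) = 22
σ = (0, 2, 1, 3): 3 + 8 + 10 + (-5) = 16
σ = (0, 2, 3, 1): 3 + 8 + 2 + (-8) = 5
σ = (0, 3, 1, 2): 3 + 23 + 10 + (-7) = 29
σ = (0, 3, 2, 1): 3 + 23 + 26 + (-8) = 44
σ = (1, 0, 2, 3): 14 + (-4) + 26 + (-5) = 31
σ = (1, 0, 3, 2): 14 + (-4) + 2 + (-7) = 5
σ = (1, 2, 0, 3): 14 + 8 + 22 + (-5) = 39
σ = (1, 2, 3, 0): 14 + 8 + 2 + 13 = 37
σ = (1, 3, 0, 2): 14 + 23 + 22 + (-7) = 52
σ = (1, 3, 2, 0): 14 + 23 + 26 + 13 = 76
σ = (2, 0, 1, 3): 19 + (-4) + 10 + (-5) = 20
σ = (2, 0, 3, 1): 19 + (-4) + 2 + (-8) = 9
σ = (2, 1, 0, 3): 19 + 24 + 22 + (-5) = 60
σ = (2, 1, 3, 0): 19 + 24 + 2 + 13 = 58
σ = (2, 3, 0, 1): 19 + 23 + 22 + (-8) = 56
σ = (2, 3, 1, 0): 19 + 23 + 10 + 13 = 65
σ = (3, 0, 1, 2): 17 + (-4) + 10 + (-7) = 16
σ = (3, 0, 2, 1): 17 + (-4) + 26 + (-8) = 31
σ = (3, 1, 0, 2): 17 + 24 + 22 + (-7) = 56
σ = (3, 1, 2, 0): 17 + 24 + 26 + 13 = 80
σ = (3, 2, 0, 1): 17 + 8 + 22 + (-8) = 39
σ = (3, 2, 1, 0): 17 + 8 + 10 + 13 = 48
Optimal value attained by: σ = (0, 2, 3, 1).
Answer: det⊕(M) = 5; verdict: SINGULAR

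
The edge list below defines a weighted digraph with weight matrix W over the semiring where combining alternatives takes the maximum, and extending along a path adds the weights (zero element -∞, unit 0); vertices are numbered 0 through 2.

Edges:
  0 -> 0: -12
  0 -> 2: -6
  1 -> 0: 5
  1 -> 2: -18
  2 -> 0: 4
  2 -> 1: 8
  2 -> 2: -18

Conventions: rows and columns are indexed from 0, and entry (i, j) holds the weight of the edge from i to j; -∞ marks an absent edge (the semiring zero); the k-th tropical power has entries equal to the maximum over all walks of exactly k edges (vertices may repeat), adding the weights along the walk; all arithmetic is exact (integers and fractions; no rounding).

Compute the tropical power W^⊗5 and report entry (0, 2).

W^⊗2:
  [-2, 2, -18]
  [-7, -10, -1]
  [13, -10, -2]
W^⊗3:
  [7, -10, -8]
  [3, 7, -13]
  [2, 6, 7]
W^⊗4:
  [-4, 0, 1]
  [12, -5, -3]
  [11, 15, -4]
W^⊗5:
  [5, 9, -10]
  [1, 5, 6]
  [20, 4, 5]
Key observation: the optimum is the walk 0->2->0->2->0->2, with weight (-6) + 4 + (-6) + 4 + (-6) = -10.
Optimal value attained by: walk 0->2->0->2->0->2.
Answer: (W^⊗5)[0][2] = -10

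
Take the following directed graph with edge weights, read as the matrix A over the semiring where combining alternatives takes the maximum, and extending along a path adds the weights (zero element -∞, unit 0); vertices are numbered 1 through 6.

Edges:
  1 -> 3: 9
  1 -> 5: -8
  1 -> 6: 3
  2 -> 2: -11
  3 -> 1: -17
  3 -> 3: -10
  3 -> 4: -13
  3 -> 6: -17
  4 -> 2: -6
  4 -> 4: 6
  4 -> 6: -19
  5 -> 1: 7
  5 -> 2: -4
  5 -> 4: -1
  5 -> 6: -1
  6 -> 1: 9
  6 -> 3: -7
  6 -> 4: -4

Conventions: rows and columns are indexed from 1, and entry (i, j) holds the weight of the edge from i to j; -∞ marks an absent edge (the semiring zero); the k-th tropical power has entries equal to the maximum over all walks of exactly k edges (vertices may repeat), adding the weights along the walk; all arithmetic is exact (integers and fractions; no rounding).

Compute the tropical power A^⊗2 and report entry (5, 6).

A^⊗2:
  [12, -12, -1, -1, -∞, -8]
  [-∞, -22, -∞, -∞, -∞, -∞]
  [-8, -19, -8, -7, -25, -14]
  [-10, 0, -26, 12, -∞, -13]
  [8, -7, 16, 5, -1, 10]
  [-24, -10, 18, 2, 1, 12]
Key observation: the optimum is the walk 5->1->6, with weight 7 + 3 = 10.
Optimal value attained by: walk 5->1->6.
Answer: (A^⊗2)[5][6] = 10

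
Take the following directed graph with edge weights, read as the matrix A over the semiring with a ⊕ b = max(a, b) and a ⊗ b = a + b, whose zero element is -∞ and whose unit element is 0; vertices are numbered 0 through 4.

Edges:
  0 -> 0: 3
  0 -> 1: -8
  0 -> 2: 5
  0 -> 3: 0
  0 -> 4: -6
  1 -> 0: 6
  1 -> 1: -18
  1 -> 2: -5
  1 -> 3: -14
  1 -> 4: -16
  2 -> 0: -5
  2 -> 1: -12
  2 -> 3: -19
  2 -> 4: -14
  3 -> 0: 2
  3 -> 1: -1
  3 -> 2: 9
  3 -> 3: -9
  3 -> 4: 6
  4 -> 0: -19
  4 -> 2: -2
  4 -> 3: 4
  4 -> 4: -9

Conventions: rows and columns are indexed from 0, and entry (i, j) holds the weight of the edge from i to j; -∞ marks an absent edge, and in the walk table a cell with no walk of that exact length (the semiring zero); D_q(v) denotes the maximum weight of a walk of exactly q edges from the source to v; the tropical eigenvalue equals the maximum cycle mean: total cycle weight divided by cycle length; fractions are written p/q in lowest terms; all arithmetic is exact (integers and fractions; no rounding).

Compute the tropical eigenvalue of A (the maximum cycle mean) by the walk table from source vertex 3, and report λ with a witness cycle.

q=0: [-∞, -∞, -∞, 0, -∞]
q=1: [2, -1, 9, -9, 6]
q=2: [5, -3, 7, 10, -3]
q=3: [12, 9, 19, 5, 16]
q=4: [15, 7, 17, 20, 11]
q=5: [22, 19, 29, 15, 26]
Optimal cycle mean attained by: cycle 3->4->3, total 6 + 4, length 2.
Answer: λ = 5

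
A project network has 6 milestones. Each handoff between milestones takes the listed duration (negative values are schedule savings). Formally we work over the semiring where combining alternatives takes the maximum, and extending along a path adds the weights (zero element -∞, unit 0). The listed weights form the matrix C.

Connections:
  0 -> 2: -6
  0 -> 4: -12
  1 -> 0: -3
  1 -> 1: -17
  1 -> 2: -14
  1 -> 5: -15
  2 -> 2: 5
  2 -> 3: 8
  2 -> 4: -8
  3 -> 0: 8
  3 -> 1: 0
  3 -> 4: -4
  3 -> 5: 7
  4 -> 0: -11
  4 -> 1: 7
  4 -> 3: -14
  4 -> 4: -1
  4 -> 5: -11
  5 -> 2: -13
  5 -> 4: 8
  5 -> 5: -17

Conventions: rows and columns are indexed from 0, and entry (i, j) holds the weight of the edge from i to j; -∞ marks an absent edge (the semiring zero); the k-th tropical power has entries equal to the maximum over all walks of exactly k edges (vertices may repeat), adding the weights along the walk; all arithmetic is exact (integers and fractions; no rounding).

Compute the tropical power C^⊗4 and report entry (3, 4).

C^⊗2:
  [-23, -5, -1, 2, -13, -23]
  [-20, -34, -9, -6, -7, -32]
  [16, 8, 10, 13, 4, 15]
  [-3, 3, 2, -18, 15, -10]
  [4, 6, -7, -15, -2, -7]
  [-3, 15, -8, -5, 7, -3]
C^⊗3:
  [10, 2, 4, 7, -2, 9]
  [2, 0, -4, -1, -8, 1]
  [21, 13, 15, 18, 23, 20]
  [4, 22, 7, 10, 14, 4]
  [3, 5, -2, 1, 1, -8]
  [12, 14, 1, 0, 6, 2]
C^⊗4:
  [15, 7, 9, 12, 17, 14]
  [7, -1, 1, 4, 9, 6]
  [26, 30, 20, 23, 28, 25]
  [19, 21, 12, 15, 13, 17]
  [9, 8, 3, 6, 0, 8]
  [11, 13, 6, 9, 10, 7]
Key observation: the optimum is the walk 3->5->4->4->4, with weight 7 + 8 + (-1) + (-1) = 13.
Optimal value attained by: walk 3->5->4->4->4.
Answer: (C^⊗4)[3][4] = 13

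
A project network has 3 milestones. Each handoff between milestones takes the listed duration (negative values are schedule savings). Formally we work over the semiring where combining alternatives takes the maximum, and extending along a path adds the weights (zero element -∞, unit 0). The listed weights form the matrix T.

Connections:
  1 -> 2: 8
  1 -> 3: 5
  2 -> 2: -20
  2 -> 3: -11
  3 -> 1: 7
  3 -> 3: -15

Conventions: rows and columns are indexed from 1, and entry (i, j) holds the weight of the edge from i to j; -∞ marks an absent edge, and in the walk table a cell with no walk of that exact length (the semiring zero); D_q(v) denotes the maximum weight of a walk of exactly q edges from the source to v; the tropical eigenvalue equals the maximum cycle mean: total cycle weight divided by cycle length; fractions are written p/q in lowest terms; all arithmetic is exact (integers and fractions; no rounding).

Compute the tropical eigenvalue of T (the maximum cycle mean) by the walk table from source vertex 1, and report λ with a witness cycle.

q=0: [0, -∞, -∞]
q=1: [-∞, 8, 5]
q=2: [12, -12, -3]
q=3: [4, 20, 17]
Optimal cycle mean attained by: cycle 1->3->1, total 5 + 7, length 2.
Answer: λ = 6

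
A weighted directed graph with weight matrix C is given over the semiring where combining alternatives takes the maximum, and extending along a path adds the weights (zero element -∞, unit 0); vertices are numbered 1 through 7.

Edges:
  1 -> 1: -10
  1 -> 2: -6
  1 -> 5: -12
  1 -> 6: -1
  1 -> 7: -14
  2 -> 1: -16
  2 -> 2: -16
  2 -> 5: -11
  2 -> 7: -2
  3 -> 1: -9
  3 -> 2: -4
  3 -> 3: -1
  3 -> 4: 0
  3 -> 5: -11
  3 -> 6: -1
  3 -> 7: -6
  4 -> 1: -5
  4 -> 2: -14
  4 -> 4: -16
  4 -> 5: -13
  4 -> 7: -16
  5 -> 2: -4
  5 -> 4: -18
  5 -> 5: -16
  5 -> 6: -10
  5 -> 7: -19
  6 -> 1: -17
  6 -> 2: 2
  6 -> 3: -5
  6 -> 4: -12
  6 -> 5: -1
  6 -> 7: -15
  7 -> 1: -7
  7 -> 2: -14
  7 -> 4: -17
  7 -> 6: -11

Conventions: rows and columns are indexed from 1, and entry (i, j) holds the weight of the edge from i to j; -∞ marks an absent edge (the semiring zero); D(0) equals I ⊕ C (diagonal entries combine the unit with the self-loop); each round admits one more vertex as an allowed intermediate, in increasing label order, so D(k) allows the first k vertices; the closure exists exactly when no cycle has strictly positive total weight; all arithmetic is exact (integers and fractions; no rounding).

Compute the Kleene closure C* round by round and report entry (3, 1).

D(0):
  [0, -6, -∞, -∞, -12, -1, -14]
  [-16, 0, -∞, -∞, -11, -∞, -2]
  [-9, -4, 0, 0, -11, -1, -6]
  [-5, -14, -∞, 0, -13, -∞, -16]
  [-∞, -4, -∞, -18, 0, -10, -19]
  [-17, 2, -5, -12, -1, 0, -15]
  [-7, -14, -∞, -17, -∞, -11, 0]
D(1):
  [0, -6, -∞, -∞, -12, -1, -14]
  [-16, 0, -∞, -∞, -11, -17, -2]
  [-9, -4, 0, 0, -11, -1, -6]
  [-5, -11, -∞, 0, -13, -6, -16]
  [-∞, -4, -∞, -18, 0, -10, -19]
  [-17, 2, -5, -12, -1, 0, -15]
  [-7, -13, -∞, -17, -19, -8, 0]
D(2):
  [0, -6, -∞, -∞, -12, -1, -8]
  [-16, 0, -∞, -∞, -11, -17, -2]
  [-9, -4, 0, 0, -11, -1, -6]
  [-5, -11, -∞, 0, -13, -6, -13]
  [-20, -4, -∞, -18, 0, -10, -6]
  [-14, 2, -5, -12, -1, 0, 0]
  [-7, -13, -∞, -17, -19, -8, 0]
D(3):
  [0, -6, -∞, -∞, -12, -1, -8]
  [-16, 0, -∞, -∞, -11, -17, -2]
  [-9, -4, 0, 0, -11, -1, -6]
  [-5, -11, -∞, 0, -13, -6, -13]
  [-20, -4, -∞, -18, 0, -10, -6]
  [-14, 2, -5, -5, -1, 0, 0]
  [-7, -13, -∞, -17, -19, -8, 0]
D(4):
  [0, -6, -∞, -∞, -12, -1, -8]
  [-16, 0, -∞, -∞, -11, -17, -2]
  [-5, -4, 0, 0, -11, -1, -6]
  [-5, -11, -∞, 0, -13, -6, -13]
  [-20, -4, -∞, -18, 0, -10, -6]
  [-10, 2, -5, -5, -1, 0, 0]
  [-7, -13, -∞, -17, -19, -8, 0]
D(5):
  [0, -6, -∞, -30, -12, -1, -8]
  [-16, 0, -∞, -29, -11, -17, -2]
  [-5, -4, 0, 0, -11, -1, -6]
  [-5, -11, -∞, 0, -13, -6, -13]
  [-20, -4, -∞, -18, 0, -10, -6]
  [-10, 2, -5, -5, -1, 0, 0]
  [-7, -13, -∞, -17, -19, -8, 0]
D(6):
  [0, 1, -6, -6, -2, -1, -1]
  [-16, 0, -22, -22, -11, -17, -2]
  [-5, 1, 0, 0, -2, -1, -1]
  [-5, -4, -11, 0, -7, -6, -6]
  [-20, -4, -15, -15, 0, -10, -6]
  [-10, 2, -5, -5, -1, 0, 0]
  [-7, -6, -13, -13, -9, -8, 0]
D(7):
  [0, 1, -6, -6, -2, -1, -1]
  [-9, 0, -15, -15, -11, -10, -2]
  [-5, 1, 0, 0, -2, -1, -1]
  [-5, -4, -11, 0, -7, -6, -6]
  [-13, -4, -15, -15, 0, -10, -6]
  [-7, 2, -5, -5, -1, 0, 0]
  [-7, -6, -13, -13, -9, -8, 0]
Answer: C*[3][1] = -5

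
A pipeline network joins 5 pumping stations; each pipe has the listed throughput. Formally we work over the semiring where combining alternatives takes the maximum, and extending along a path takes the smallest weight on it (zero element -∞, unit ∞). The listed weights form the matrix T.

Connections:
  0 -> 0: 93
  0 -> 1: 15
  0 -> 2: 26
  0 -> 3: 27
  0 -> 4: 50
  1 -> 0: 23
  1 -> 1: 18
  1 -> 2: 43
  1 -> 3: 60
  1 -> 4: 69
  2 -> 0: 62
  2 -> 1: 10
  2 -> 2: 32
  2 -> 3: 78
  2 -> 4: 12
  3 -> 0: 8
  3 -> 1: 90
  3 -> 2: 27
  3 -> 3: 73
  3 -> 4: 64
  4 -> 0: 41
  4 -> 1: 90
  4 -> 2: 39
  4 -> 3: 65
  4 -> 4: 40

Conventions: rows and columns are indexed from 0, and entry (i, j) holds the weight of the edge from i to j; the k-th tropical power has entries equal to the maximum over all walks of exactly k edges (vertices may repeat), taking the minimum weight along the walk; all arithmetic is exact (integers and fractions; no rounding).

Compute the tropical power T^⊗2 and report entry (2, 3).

T^⊗2:
  [93, 50, 39, 50, 50]
  [43, 69, 39, 65, 60]
  [62, 78, 32, 73, 64]
  [41, 73, 43, 73, 69]
  [41, 65, 43, 65, 69]
Key observation: the optimum is the walk 2->3->3, with weight 78 min 73 = 73.
Optimal value attained by: walk 2->3->3.
Answer: (T^⊗2)[2][3] = 73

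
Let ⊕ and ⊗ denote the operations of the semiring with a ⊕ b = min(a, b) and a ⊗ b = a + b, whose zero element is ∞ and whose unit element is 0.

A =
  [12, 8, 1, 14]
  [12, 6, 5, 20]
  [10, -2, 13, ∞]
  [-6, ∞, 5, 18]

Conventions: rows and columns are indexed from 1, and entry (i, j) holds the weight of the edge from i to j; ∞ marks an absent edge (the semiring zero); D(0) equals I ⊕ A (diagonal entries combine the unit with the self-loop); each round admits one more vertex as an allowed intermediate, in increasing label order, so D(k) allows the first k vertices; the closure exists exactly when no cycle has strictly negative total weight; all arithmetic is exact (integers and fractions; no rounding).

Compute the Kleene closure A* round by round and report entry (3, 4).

D(0):
  [0, 8, 1, 14]
  [12, 0, 5, 20]
  [10, -2, 0, ∞]
  [-6, ∞, 5, 0]
D(1):
  [0, 8, 1, 14]
  [12, 0, 5, 20]
  [10, -2, 0, 24]
  [-6, 2, -5, 0]
D(2):
  [0, 8, 1, 14]
  [12, 0, 5, 20]
  [10, -2, 0, 18]
  [-6, 2, -5, 0]
D(3):
  [0, -1, 1, 14]
  [12, 0, 5, 20]
  [10, -2, 0, 18]
  [-6, -7, -5, 0]
D(4):
  [0, -1, 1, 14]
  [12, 0, 5, 20]
  [10, -2, 0, 18]
  [-6, -7, -5, 0]
Answer: A*[3][4] = 18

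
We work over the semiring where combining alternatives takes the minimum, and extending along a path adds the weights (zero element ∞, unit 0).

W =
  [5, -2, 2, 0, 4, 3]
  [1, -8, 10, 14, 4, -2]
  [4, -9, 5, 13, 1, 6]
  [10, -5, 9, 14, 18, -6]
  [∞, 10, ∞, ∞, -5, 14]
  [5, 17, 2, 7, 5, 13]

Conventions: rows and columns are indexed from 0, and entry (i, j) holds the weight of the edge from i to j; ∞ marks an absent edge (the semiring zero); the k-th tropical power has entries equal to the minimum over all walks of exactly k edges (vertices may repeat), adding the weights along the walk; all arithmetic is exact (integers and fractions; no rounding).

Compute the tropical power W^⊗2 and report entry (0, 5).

W^⊗2:
  [-1, -10, 5, 5, -1, -6]
  [-7, -16, 0, 1, -4, -10]
  [-8, -17, 1, 4, -5, -11]
  [-4, -13, -4, 1, -1, -7]
  [11, 2, 16, 21, -10, 8]
  [6, -7, 7, 5, 0, 1]
Key observation: the optimum is the walk 0->3->5, with weight 0 + (-6) = -6.
Optimal value attained by: walk 0->3->5.
Answer: (W^⊗2)[0][5] = -6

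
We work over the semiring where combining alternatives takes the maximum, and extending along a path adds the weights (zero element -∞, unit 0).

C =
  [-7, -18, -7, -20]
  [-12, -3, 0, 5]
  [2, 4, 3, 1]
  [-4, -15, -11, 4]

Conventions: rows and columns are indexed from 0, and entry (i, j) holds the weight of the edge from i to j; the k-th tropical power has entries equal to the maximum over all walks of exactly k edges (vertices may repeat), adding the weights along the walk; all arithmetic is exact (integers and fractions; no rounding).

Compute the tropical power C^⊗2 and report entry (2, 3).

C^⊗2:
  [-5, -3, -4, -6]
  [2, 4, 3, 9]
  [5, 7, 6, 9]
  [0, -7, -7, 8]
Key observation: the optimum is the walk 2->1->3, with weight 4 + 5 = 9.
Optimal value attained by: walk 2->1->3.
Answer: (C^⊗2)[2][3] = 9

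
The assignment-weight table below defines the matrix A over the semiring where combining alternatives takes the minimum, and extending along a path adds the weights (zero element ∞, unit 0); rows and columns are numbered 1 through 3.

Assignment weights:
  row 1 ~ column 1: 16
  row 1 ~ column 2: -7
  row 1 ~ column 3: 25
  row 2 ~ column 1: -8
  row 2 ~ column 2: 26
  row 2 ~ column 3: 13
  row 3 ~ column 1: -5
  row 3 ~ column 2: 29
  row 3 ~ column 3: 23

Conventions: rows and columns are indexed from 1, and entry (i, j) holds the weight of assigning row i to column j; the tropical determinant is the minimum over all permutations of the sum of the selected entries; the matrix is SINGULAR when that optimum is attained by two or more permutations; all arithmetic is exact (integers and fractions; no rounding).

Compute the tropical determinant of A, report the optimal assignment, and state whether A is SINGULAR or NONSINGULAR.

σ = (1, 2, 3): 16 + 26 + 23 = 65
σ = (1, 3, 2): 16 + 13 + 29 = 58
σ = (2, 1, 3): (-7) + (-8) + 23 = 8
σ = (2, 3, 1): (-7) + 13 + (-5) = 1
σ = (3, 1, 2): 25 + (-8) + 29 = 46
σ = (3, 2, 1): 25 + 26 + (-5) = 46
Optimal value attained by: σ = (2, 3, 1).
Answer: det⊕(A) = 1; verdict: NONSINGULAR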